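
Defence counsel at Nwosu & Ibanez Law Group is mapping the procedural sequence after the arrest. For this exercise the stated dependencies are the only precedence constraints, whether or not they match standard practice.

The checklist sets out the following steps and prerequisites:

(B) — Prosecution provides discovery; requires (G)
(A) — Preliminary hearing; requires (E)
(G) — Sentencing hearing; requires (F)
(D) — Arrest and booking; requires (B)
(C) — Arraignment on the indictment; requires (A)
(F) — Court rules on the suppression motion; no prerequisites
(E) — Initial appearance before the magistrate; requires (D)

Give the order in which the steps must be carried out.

(F) (G) (B) (D) (E) (A) (C)

Only (F) has no prerequisites, so it is first.
(G) needed (F), now all done → (G).
(B) needed (G), now all done → (B).
(D) needed (B), now all done → (D).
Next only (E) has its prerequisites met → (E).
(A) needed (E), now all done → (A).
(C) needed (A), now all done → (C).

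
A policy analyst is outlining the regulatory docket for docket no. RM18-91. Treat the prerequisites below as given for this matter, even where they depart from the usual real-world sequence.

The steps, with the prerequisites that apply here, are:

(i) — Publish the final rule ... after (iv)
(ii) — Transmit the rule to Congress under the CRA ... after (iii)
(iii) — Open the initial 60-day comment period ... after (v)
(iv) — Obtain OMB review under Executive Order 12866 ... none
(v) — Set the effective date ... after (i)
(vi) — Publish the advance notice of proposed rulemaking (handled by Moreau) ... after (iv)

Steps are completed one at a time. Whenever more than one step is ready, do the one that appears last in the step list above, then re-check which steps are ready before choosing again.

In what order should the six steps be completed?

(iv) has no prerequisites → (iv) first.
Now (vi) and (i) have their prerequisites met. (vi) is listed later, so (vi) next.
(i) needed (iv), now all done → (i).
That leaves (v) as the only ready step → (v).
Next only (iii) has its prerequisites met → (iii).
Next only (ii) has its prerequisites met → (ii).

(iv) (vi) (i) (v) (iii) (ii)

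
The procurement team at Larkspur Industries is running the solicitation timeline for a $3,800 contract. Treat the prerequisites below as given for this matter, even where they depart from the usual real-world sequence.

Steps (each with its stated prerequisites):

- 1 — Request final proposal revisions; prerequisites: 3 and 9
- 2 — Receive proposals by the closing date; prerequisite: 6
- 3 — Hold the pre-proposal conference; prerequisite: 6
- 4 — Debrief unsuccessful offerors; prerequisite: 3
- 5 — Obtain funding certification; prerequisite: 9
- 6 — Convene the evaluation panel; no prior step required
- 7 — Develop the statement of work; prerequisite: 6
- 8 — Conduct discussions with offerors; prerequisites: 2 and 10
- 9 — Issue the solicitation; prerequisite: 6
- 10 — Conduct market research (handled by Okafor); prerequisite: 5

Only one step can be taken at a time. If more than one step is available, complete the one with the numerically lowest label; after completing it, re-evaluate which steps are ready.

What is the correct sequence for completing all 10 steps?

6, 2, 3, 4, 7, 9, 1, 5, 10, 8

Only 6 has no prerequisites, so it is first.
2, 3, 7 and 9 are all available; 2 has the earlier label → 2.
3, 7 and 9 are all available; 3 has the earlier label → 3.
4, 7 and 9 are all available; 4 has the earlier label → 4.
Ready: 7 and 9. 7 has the earlier label → 7.
9 needed 6, now all done → 9.
Now 1 and 5 have their prerequisites met. 1 has the earlier label, so 1 next.
Next only 5 has its prerequisites met → 5.
That leaves 10 as the only ready step → 10.
8 needed 2 and 10, now all done → 8.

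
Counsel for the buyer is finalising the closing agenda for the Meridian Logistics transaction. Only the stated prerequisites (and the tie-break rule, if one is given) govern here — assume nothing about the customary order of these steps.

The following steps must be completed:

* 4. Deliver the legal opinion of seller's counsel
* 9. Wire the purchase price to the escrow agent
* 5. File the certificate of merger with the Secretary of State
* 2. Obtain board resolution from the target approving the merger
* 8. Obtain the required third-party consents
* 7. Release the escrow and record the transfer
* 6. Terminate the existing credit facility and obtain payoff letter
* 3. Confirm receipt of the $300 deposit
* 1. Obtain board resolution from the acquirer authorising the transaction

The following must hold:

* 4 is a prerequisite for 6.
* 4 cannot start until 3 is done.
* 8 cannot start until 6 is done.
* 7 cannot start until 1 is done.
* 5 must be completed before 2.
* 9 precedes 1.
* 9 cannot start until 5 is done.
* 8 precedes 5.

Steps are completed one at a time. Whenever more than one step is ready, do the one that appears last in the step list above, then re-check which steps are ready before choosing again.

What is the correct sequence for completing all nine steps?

3 4 6 8 5 2 9 1 7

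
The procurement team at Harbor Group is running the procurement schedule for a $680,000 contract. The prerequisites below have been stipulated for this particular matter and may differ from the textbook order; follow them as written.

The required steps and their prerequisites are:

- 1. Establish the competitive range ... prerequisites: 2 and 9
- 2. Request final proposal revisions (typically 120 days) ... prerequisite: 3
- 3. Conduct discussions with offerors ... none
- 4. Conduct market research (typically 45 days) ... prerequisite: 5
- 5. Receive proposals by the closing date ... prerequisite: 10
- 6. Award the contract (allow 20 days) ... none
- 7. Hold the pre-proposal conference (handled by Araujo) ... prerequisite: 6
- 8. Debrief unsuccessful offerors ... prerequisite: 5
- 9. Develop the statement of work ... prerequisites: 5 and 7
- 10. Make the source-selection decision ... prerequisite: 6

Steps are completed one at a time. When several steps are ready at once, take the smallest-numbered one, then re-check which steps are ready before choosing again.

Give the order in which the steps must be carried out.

Nothing is required for 3 and 6. 3 has the earlier label → 3 first.
2 now also ready, so the ready set is {2, 6}; 2 has the earlier label → 2.
That leaves 6 as the only ready step → 6.
Now 7 and 10 have their prerequisites met. 7 has the earlier label, so 7 next.
10 is the only step now ready → 10.
Next only 5 has its prerequisites met → 5.
Ready: 4, 8 and 9. 4 has the earlier label → 4.
8 and 9 are both available; 8 has the earlier label → 8.
9 needed 5 and 7, now all done → 9.
That leaves 1 as the only ready step → 1.

3, 2, 6, 7, 10, 5, 4, 8, 9, 1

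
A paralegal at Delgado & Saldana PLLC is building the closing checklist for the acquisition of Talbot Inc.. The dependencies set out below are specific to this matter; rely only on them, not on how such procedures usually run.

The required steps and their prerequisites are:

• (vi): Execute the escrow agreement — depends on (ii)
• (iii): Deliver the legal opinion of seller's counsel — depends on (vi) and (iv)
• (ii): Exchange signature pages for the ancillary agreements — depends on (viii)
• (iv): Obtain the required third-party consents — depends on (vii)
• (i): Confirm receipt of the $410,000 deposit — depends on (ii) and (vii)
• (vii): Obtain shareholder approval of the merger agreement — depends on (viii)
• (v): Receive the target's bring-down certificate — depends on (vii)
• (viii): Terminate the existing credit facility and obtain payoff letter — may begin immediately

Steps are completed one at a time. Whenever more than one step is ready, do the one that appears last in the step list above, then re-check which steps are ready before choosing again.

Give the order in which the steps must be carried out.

(viii) (vii) (v) (iv) (ii) (i) (vi) (iii)

(viii) has no prerequisites → (viii) first.
(vii) and (ii) are both available; (vii) is listed later → (vii).
Ready: (v), (iv) and (ii). (v) is listed later → (v).
(iv) and (ii) are both available; (iv) is listed later → (iv).
(ii) needed (viii), now all done → (ii).
(i) and (vi) are both available; (i) is listed later → (i).
(vi) needed (ii), now all done → (vi).
(iii) needed (iv) and (vi), now all done → (iii).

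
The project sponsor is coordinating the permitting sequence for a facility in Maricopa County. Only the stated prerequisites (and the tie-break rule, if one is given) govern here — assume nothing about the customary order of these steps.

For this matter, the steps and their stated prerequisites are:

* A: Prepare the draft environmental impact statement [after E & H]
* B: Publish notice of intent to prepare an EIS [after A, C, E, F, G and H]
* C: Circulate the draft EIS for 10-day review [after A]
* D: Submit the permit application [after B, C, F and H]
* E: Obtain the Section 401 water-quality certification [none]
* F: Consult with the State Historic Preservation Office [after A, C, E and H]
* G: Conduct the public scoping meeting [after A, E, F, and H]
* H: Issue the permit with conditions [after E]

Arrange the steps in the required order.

E has no prerequisites → E first.
That leaves H as the only ready step → H.
Next only A has its prerequisites met → A.
C needed A, now all done → C.
Next only F has its prerequisites met → F.
That leaves G as the only ready step → G.
B needed A, C, E, F, G and H, now all done → B.
D needed B, C, F and H, now all done → D.

E H A C F G B D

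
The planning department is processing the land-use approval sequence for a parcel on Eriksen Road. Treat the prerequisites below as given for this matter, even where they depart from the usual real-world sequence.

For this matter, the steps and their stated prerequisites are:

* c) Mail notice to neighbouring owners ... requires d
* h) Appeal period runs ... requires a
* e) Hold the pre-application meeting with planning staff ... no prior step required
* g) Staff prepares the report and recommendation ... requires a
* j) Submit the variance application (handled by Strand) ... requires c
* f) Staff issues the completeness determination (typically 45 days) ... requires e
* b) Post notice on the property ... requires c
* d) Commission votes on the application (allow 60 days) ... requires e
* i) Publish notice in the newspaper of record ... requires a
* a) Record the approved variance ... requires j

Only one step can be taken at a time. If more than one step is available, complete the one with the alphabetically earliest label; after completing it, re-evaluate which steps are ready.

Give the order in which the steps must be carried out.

e is the only step with nothing outstanding, so it goes first.
Ready: d and f. d has the earlier label → d.
c now also ready, so the ready set is {c, f}; c has the earlier label → c.
Ready: b, f and j. b has the earlier label → b.
Now f and j have their prerequisites met. f has the earlier label, so f next.
That leaves j as the only ready step → j.
a needed j, now all done → a.
g, h and i are all available; g has the earlier label → g.
Now h and i have their prerequisites met. h has the earlier label, so h next.
i needed a, now all done → i.

e d c b f j a g h i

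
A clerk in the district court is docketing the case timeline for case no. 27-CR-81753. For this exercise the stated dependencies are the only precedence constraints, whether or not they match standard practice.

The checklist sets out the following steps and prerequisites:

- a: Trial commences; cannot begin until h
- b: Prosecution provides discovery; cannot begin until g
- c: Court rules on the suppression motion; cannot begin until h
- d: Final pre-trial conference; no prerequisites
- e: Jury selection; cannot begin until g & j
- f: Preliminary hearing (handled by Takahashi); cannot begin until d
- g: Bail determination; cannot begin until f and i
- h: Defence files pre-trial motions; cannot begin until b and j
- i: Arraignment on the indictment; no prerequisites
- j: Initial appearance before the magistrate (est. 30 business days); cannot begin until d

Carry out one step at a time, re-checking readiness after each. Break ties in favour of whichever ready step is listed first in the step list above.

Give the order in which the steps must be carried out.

Nothing is required for d and i. d is listed earlier → d first.
Now f, i and j have their prerequisites met. f is listed earlier, so f next.
Now i and j have their prerequisites met. i is listed earlier, so i next.
g now also ready, so the ready set is {g, j}; g is listed earlier → g.
b now also ready, so the ready set is {b, j}; b is listed earlier → b.
That leaves j as the only ready step → j.
Ready: e and h. e is listed earlier → e.
Next only h has its prerequisites met → h.
a and c are both available; a is listed earlier → a.
c needed h, now all done → c.

d, f, i, g, b, j, e, h, a, c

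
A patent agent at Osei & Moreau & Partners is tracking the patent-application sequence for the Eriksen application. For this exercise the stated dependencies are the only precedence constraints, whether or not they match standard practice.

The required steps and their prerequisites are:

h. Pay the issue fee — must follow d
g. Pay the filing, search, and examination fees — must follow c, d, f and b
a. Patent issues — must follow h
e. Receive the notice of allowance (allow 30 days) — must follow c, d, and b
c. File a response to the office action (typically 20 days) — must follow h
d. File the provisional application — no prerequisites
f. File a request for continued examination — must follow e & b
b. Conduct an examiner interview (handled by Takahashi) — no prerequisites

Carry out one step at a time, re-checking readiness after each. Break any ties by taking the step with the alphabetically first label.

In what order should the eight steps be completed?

b, d, h, a, c, e, f, g

Nothing is required for b and d. b has the earlier label → b first.
Next only d has its prerequisites met → d.
h needed d, now all done → h.
Ready: a and c. a has the earlier label → a.
c needed h, now all done → c.
e needed b, c and d, now all done → e.
f is the only step now ready → f.
That leaves g as the only ready step → g.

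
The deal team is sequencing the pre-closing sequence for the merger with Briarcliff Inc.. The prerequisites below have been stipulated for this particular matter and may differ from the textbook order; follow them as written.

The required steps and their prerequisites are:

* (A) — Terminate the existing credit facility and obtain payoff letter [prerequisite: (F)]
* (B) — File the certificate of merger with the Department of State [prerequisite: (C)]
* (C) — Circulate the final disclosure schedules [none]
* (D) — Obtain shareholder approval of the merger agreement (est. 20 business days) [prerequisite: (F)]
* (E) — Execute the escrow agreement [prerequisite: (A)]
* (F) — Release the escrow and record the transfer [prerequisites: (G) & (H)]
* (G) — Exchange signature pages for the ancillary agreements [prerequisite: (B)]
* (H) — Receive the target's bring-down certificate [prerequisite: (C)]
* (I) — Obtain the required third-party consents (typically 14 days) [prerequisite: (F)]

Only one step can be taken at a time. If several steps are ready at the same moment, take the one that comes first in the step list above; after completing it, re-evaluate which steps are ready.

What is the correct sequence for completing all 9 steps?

(C), (B), (G), (H), (F), (A), (D), (E), (I)

(C) has no prerequisites → (C) first.
Now (B) and (H) have their prerequisites met. (B) is listed earlier, so (B) next.
(G) now also ready, so the ready set is {(G), (H)}; (G) is listed earlier → (G).
(H) needed (C), now all done → (H).
(F) needed (G) and (H), now all done → (F).
(A), (D) and (I) are all available; (A) is listed earlier → (A).
Now (D), (E) and (I) have their prerequisites met. (D) is listed earlier, so (D) next.
Ready: (E) and (I). (E) is listed earlier → (E).
(I) needed (F), now all done → (I).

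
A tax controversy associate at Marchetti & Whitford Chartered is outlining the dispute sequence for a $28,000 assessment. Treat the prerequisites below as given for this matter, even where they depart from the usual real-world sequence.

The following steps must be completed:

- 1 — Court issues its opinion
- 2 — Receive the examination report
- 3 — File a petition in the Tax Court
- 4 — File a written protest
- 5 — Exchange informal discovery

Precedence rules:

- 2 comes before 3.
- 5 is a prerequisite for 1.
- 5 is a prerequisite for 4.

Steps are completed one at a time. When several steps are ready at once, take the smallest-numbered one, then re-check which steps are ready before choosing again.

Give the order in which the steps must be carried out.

2 and 5 have no prerequisites; 2 has the earlier label, so 2 is first.
Now 3 and 5 have their prerequisites met. 3 has the earlier label, so 3 next.
Next only 5 has its prerequisites met → 5.
Ready: 1 and 4. 1 has the earlier label → 1.
4 is the only step now ready → 4.

2 3 5 1 4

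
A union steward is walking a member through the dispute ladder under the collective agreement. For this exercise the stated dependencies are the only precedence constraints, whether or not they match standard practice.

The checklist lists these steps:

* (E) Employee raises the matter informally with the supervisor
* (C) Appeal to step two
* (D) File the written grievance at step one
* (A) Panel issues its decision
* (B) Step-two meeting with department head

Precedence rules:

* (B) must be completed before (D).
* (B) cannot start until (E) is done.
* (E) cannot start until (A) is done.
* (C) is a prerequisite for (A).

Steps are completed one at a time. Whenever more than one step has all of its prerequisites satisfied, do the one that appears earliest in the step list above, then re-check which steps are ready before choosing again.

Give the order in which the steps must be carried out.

(C) is the only step with nothing outstanding, so it goes first.
(A) needed (C), now all done → (A).
Next only (E) has its prerequisites met → (E).
That leaves (B) as the only ready step → (B).
Next only (D) has its prerequisites met → (D).

(C) → (A) → (E) → (B) → (D)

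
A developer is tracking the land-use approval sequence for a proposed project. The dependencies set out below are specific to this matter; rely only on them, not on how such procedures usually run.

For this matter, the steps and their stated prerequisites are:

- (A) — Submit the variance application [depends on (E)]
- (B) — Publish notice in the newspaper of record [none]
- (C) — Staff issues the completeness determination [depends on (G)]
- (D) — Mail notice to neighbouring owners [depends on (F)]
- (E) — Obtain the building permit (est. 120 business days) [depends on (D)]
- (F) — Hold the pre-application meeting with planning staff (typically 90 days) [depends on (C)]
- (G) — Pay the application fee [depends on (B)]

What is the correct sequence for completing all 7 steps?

(B), (G), (C), (F), (D), (E), (A)

Only (B) has no prerequisites, so it is first.
(G) needed (B), now all done → (G).
(C) needed (G), now all done → (C).
Next only (F) has its prerequisites met → (F).
That leaves (D) as the only ready step → (D).
(E) needed (D), now all done → (E).
That leaves (A) as the only ready step → (A).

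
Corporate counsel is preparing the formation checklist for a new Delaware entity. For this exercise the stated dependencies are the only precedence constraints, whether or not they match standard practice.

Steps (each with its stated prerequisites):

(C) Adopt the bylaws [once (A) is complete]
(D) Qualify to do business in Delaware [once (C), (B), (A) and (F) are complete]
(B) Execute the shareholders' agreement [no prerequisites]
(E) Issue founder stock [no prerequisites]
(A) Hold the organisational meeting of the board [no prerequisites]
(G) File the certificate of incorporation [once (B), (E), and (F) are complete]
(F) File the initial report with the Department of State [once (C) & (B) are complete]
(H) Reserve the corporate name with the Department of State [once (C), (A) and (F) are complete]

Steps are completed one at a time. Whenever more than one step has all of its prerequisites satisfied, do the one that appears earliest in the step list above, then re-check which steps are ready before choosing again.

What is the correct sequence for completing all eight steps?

(B) (E) (A) (C) (F) (D) (G) (H)

(B), (E) and (A) have no prerequisites; (B) is listed earlier, so (B) is first.
Ready: (E) and (A). (E) is listed earlier → (E).
That leaves (A) as the only ready step → (A).
(C) is the only step now ready → (C).
(F) is the only step now ready → (F).
Ready: (D), (G) and (H). (D) is listed earlier → (D).
Ready: (G) and (H). (G) is listed earlier → (G).
(H) needed (C), (A) and (F), now all done → (H).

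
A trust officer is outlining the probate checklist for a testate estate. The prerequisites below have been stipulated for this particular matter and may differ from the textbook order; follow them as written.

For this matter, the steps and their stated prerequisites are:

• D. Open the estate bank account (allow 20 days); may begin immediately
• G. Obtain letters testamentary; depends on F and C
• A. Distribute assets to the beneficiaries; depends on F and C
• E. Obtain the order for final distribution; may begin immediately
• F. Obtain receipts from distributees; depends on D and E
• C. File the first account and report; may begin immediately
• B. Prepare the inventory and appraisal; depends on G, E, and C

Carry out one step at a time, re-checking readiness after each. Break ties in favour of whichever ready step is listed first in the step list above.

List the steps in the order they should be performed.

D, E, F, C, G, A, B

Nothing is required for D, E and C. D is listed earlier → D first.
Now E and C have their prerequisites met. E is listed earlier, so E next.
F now also ready, so the ready set is {F, C}; F is listed earlier → F.
Next only C has its prerequisites met → C.
G and A are both available; G is listed earlier → G.
B now also ready, so the ready set is {A, B}; A is listed earlier → A.
Next only B has its prerequisites met → B.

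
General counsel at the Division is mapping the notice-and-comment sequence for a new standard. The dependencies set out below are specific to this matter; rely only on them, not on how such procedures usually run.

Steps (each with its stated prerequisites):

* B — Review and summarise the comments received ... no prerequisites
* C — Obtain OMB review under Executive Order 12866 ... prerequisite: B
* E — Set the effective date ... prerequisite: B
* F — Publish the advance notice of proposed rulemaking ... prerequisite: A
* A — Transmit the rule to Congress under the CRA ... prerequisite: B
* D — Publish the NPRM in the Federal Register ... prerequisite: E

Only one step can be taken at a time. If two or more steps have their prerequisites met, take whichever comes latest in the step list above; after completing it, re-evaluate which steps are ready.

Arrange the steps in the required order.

B is the only step with nothing outstanding, so it goes first.
A, E and C are all available; A is listed later → A.
F, E and C are all available; F is listed later → F.
Now E and C have their prerequisites met. E is listed later, so E next.
D now also ready, so the ready set is {D, C}; D is listed later → D.
Next only C has its prerequisites met → C.

B A F E D C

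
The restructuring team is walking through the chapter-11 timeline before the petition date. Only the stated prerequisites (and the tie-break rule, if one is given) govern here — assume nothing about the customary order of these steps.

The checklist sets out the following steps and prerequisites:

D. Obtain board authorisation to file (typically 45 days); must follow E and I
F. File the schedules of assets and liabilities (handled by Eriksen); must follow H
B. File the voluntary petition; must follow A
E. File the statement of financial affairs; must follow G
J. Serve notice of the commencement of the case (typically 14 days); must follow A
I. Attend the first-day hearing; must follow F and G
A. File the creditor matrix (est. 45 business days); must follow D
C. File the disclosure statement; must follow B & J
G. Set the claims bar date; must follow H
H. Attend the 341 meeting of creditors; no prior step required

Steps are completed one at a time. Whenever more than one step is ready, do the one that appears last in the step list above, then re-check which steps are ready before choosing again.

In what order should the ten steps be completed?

H is the only step with nothing outstanding, so it goes first.
G and F are both available; G is listed later → G.
Ready: E and F. E is listed later → E.
F needed H, now all done → F.
Next only I has its prerequisites met → I.
Next only D has its prerequisites met → D.
A needed D, now all done → A.
Now J and B have their prerequisites met. J is listed later, so J next.
B is the only step now ready → B.
C needed J and B, now all done → C.

H, G, E, F, I, D, A, J, B, C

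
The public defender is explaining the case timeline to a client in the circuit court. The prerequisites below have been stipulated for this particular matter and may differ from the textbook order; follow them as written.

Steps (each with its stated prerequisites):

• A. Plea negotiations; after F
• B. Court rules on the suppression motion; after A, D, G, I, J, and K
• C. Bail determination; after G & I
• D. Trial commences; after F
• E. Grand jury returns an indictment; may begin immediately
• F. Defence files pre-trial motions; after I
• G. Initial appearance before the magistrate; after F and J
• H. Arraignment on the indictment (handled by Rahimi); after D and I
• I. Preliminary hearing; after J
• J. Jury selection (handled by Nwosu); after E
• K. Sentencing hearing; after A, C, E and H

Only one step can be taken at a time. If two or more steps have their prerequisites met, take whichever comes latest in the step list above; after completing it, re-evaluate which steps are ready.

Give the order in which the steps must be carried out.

E → J → I → F → G → D → H → C → A → K → B

Only E has no prerequisites, so it is first.
J is the only step now ready → J.
Next only I has its prerequisites met → I.
Next only F has its prerequisites met → F.
Ready: G, D and A. G is listed later → G.
Now D, C and A have their prerequisites met. D is listed later, so D next.
H now also ready, so the ready set is {H, C, A}; H is listed later → H.
Ready: C and A. C is listed later → C.
A needed F, now all done → A.
Next only K has its prerequisites met → K.
That leaves B as the only ready step → B.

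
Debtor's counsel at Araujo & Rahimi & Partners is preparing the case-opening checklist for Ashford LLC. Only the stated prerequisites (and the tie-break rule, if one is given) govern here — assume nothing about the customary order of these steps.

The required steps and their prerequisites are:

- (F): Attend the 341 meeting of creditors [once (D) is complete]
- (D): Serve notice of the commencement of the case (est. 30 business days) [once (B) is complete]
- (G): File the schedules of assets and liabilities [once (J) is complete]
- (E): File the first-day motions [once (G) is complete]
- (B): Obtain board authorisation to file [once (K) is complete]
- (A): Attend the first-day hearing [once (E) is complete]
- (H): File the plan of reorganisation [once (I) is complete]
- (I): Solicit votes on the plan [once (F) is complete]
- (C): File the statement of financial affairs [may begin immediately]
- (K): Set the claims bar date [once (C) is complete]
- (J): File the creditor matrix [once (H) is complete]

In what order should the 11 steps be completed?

(C), (K), (B), (D), (F), (I), (H), (J), (G), (E), (A)

(C) has no prerequisites → (C) first.
(K) is the only step now ready → (K).
That leaves (B) as the only ready step → (B).
That leaves (D) as the only ready step → (D).
Next only (F) has its prerequisites met → (F).
(I) is the only step now ready → (I).
Next only (H) has its prerequisites met → (H).
That leaves (J) as the only ready step → (J).
Next only (G) has its prerequisites met → (G).
(E) is the only step now ready → (E).
(A) needed (E), now all done → (A).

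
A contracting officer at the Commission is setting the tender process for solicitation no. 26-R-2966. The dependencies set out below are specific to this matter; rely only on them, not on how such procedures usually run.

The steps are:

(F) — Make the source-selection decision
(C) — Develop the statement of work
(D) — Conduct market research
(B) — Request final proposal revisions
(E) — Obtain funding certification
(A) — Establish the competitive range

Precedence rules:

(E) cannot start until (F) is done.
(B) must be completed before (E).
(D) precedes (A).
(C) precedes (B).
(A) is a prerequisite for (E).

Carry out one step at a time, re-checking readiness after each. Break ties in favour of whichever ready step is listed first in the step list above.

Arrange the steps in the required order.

(F), (C) and (D) have no prerequisites; (F) is listed earlier, so (F) is first.
Ready: (C) and (D). (C) is listed earlier → (C).
(B) now also ready, so the ready set is {(D), (B)}; (D) is listed earlier → (D).
(A) now also ready, so the ready set is {(B), (A)}; (B) is listed earlier → (B).
Next only (A) has its prerequisites met → (A).
(E) needed (F), (B) and (A), now all done → (E).

(F), (C), (D), (B), (A), (E)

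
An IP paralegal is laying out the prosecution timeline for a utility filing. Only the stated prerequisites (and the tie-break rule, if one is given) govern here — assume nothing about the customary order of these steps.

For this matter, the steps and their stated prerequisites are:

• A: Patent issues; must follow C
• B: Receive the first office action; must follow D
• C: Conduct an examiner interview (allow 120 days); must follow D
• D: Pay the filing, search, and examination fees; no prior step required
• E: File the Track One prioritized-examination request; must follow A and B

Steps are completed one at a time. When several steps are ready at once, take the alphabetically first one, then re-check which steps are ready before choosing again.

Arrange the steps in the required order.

Only D has no prerequisites, so it is first.
B and C are both available; B has the earlier label → B.
C needed D, now all done → C.
A is the only step now ready → A.
Next only E has its prerequisites met → E.

D B C A E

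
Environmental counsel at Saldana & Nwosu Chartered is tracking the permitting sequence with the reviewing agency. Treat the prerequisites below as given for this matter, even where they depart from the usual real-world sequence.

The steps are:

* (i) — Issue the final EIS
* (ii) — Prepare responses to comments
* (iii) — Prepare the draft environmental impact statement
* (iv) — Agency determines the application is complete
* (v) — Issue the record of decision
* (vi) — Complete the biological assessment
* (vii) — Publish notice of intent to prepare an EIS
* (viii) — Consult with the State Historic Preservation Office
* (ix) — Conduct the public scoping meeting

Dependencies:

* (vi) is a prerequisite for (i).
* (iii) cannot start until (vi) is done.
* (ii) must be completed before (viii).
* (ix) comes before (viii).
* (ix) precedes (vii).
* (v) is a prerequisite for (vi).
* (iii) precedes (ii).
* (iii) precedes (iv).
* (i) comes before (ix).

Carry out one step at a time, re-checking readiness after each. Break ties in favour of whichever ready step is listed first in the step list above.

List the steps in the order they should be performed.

(v) → (vi) → (i) → (iii) → (ii) → (iv) → (ix) → (vii) → (viii)

(v) is the only step with nothing outstanding, so it goes first.
That leaves (vi) as the only ready step → (vi).
(i) and (iii) are both available; (i) is listed earlier → (i).
(ix) now also ready, so the ready set is {(iii), (ix)}; (iii) is listed earlier → (iii).
Ready: (ii), (iv) and (ix). (ii) is listed earlier → (ii).
(iv) and (ix) are both available; (iv) is listed earlier → (iv).
(ix) needed (i), now all done → (ix).
Now (vii) and (viii) have their prerequisites met. (vii) is listed earlier, so (vii) next.
(viii) needed (ii) and (ix), now all done → (viii).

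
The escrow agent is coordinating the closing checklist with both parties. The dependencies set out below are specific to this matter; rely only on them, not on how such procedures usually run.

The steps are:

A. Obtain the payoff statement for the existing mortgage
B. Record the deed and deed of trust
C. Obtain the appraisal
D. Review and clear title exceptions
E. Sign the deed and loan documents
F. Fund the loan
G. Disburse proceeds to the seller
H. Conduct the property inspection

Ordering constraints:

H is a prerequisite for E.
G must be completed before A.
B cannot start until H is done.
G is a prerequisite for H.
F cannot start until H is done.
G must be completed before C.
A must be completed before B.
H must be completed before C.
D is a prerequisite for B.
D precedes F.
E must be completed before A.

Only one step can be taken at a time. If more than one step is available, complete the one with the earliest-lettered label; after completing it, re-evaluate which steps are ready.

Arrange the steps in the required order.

Nothing is required for D and G. D has the earlier label → D first.
G is the only step now ready → G.
Next only H has its prerequisites met → H.
C, E and F are all available; C has the earlier label → C.
Ready: E and F. E has the earlier label → E.
A now also ready, so the ready set is {A, F}; A has the earlier label → A.
Ready: B and F. B has the earlier label → B.
Next only F has its prerequisites met → F.

D, G, H, C, E, A, B, F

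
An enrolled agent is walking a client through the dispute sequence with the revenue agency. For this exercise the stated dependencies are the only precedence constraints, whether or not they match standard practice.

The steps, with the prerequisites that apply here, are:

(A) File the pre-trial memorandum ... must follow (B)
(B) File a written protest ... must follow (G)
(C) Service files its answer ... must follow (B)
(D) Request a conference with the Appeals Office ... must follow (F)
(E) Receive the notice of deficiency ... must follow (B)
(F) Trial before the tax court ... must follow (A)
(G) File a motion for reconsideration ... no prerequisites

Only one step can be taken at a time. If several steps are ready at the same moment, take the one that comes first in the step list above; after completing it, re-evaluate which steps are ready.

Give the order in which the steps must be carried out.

(G), (B), (A), (C), (E), (F), (D)

(G) is the only step with nothing outstanding, so it goes first.
Next only (B) has its prerequisites met → (B).
(A), (C) and (E) are all available; (A) is listed earlier → (A).
(F) now also ready, so the ready set is {(C), (E), (F)}; (C) is listed earlier → (C).
Now (E) and (F) have their prerequisites met. (E) is listed earlier, so (E) next.
That leaves (F) as the only ready step → (F).
Next only (D) has its prerequisites met → (D).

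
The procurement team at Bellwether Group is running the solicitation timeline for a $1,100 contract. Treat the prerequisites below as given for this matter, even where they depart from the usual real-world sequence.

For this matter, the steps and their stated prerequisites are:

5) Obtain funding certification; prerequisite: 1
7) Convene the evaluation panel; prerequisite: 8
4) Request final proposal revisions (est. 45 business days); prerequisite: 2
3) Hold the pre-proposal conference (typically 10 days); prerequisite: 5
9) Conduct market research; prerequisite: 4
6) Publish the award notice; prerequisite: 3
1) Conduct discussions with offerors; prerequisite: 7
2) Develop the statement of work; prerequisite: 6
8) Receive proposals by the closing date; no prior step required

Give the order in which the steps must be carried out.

8, 7, 1, 5, 3, 6, 2, 4, 9

8 is the only step with nothing outstanding, so it goes first.
Next only 7 has its prerequisites met → 7.
That leaves 1 as the only ready step → 1.
5 needed 1, now all done → 5.
That leaves 3 as the only ready step → 3.
That leaves 6 as the only ready step → 6.
2 needed 6, now all done → 2.
4 needed 2, now all done → 4.
That leaves 9 as the only ready step → 9.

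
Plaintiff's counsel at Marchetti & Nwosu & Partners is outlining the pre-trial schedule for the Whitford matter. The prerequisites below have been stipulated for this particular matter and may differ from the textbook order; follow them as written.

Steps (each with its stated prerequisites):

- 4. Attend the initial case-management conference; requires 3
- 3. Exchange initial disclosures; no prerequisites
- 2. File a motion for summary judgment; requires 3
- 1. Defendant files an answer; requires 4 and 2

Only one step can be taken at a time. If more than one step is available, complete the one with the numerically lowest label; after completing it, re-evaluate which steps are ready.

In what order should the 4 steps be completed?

3 2 4 1

Only 3 has no prerequisites, so it is first.
2 and 4 are both available; 2 has the earlier label → 2.
4 is the only step now ready → 4.
Next only 1 has its prerequisites met → 1.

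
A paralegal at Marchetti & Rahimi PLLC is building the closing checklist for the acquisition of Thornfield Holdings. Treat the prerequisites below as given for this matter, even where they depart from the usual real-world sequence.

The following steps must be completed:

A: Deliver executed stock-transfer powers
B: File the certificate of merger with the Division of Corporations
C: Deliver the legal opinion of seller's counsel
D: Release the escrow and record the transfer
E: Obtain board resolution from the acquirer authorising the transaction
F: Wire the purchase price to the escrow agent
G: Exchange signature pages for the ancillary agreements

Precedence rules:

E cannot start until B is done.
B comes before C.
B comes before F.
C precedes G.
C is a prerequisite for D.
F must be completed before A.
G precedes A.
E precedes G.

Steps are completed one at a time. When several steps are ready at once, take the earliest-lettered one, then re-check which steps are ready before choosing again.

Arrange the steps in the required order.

B → C → D → E → F → G → A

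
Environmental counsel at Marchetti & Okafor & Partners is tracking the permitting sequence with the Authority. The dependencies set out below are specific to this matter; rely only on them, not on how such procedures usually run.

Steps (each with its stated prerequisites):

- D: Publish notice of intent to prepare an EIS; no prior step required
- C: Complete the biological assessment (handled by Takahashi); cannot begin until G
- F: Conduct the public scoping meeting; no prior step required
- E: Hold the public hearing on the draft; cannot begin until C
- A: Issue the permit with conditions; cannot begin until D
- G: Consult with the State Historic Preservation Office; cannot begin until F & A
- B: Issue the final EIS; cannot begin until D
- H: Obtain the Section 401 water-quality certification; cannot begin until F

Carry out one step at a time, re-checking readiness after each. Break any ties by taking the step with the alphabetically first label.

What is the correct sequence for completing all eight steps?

D → A → B → F → G → C → E → H

Nothing is required for D and F. D has the earlier label → D first.
A and B now also ready, so the ready set is {A, B, F}; A has the earlier label → A.
B and F are both available; B has the earlier label → B.
F is the only step now ready → F.
Ready: G and H. G has the earlier label → G.
Ready: C and H. C has the earlier label → C.
E now also ready, so the ready set is {E, H}; E has the earlier label → E.
H is the only step now ready → H.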